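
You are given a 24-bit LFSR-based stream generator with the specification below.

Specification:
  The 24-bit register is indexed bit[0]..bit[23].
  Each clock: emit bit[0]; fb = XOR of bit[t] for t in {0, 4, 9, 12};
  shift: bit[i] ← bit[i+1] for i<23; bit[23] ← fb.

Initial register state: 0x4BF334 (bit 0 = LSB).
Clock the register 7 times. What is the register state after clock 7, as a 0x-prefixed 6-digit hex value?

0x8297E6

reg_0 = 0x4BF334
clock 1: out=0, reg = 0xA5F99A
clock 2: out=0, reg = 0x52FCCD
clock 3: out=1, reg = 0x297E66
clock 4: out=0, reg = 0x14BF33
clock 5: out=1, reg = 0x0A5F99
clock 6: out=1, reg = 0x052FCC
clock 7: out=0, reg = 0x8297E6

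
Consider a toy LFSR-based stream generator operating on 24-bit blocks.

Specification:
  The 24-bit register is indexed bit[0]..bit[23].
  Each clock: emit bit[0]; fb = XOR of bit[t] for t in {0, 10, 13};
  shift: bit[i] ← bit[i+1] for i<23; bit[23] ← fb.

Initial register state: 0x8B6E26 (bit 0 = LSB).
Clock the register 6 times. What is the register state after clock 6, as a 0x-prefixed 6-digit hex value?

0x9A2DB8

reg_0 = 0x8B6E26
clock 1: out=0, reg = 0x45B713
clock 2: out=1, reg = 0xA2DB89
clock 3: out=1, reg = 0xD16DC4
clock 4: out=0, reg = 0x68B6E2
clock 5: out=0, reg = 0x345B71
clock 6: out=1, reg = 0x9A2DB8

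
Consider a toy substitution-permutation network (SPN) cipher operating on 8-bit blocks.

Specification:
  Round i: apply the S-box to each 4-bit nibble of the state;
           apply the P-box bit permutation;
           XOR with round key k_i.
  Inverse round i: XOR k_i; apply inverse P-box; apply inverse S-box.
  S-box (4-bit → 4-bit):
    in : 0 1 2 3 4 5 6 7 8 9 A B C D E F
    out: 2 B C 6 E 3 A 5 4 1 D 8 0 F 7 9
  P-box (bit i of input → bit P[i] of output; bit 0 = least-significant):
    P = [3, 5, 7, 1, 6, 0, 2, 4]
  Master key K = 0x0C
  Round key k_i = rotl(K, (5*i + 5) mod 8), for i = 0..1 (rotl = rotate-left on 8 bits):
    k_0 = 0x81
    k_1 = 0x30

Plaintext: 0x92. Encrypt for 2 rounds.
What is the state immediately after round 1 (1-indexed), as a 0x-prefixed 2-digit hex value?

0x43

s_0 = plaintext = 0x92
s_1 = Round(s_0, k_0) = 0x43
s_2 = Round(s_1, k_1) = 0x85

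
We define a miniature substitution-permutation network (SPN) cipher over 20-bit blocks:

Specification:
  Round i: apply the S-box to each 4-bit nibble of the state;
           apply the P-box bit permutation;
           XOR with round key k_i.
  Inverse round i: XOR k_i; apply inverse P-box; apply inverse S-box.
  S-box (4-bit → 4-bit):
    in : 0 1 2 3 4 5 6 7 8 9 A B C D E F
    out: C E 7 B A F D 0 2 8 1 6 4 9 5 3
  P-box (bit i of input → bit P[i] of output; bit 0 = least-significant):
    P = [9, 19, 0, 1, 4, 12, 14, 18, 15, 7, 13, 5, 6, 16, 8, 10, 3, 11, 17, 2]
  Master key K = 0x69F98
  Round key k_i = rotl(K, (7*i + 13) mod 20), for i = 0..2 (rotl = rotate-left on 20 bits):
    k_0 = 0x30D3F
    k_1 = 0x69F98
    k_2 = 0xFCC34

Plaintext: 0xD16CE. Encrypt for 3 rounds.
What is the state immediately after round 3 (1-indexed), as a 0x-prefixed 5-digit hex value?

s_0 = plaintext = 0xD16CE
s_1 = Round(s_0, k_0) = 0x2EA12
s_2 = Round(s_1, k_1) = 0x844D1
s_3 = Round(s_2, k_2) = 0x2C087

0x2C087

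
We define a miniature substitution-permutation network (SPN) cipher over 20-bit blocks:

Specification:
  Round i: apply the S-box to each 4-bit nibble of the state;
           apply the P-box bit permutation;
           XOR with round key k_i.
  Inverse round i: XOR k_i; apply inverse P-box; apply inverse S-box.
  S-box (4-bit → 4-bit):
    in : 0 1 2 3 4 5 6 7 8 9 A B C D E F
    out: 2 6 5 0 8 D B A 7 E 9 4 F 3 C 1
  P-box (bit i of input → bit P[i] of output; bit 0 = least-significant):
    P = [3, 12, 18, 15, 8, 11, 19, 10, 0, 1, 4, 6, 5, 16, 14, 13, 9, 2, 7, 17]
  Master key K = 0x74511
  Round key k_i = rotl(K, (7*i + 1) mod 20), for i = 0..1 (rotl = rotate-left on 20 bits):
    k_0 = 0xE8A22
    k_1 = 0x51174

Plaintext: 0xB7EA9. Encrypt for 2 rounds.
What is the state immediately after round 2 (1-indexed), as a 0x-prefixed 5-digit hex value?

0x110FD

s_0 = plaintext = 0xB7EA9
s_1 = Round(s_0, k_0) = 0xB3FF2
s_2 = Round(s_1, k_1) = 0x110FD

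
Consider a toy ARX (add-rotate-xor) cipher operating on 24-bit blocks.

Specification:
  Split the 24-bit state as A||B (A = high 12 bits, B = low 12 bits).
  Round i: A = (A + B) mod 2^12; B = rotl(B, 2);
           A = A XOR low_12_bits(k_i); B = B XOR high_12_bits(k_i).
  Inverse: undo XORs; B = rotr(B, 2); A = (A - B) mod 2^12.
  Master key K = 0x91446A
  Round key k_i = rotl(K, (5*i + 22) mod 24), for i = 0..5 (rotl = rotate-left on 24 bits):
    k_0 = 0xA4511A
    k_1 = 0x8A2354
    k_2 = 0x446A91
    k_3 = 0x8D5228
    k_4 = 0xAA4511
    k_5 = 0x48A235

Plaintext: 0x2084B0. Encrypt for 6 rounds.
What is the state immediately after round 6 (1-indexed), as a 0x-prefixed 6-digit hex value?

s_0 = plaintext = 0x2084B0
s_1 = Round(s_0, k_0) = 0x7A2884
s_2 = Round(s_1, k_1) = 0x372AB0
s_3 = Round(s_2, k_2) = 0x4B3E84
s_4 = Round(s_3, k_3) = 0x11F2C6
s_5 = Round(s_4, k_4) = 0x6F41BC
s_6 = Round(s_5, k_5) = 0xA8527A

0xA8527A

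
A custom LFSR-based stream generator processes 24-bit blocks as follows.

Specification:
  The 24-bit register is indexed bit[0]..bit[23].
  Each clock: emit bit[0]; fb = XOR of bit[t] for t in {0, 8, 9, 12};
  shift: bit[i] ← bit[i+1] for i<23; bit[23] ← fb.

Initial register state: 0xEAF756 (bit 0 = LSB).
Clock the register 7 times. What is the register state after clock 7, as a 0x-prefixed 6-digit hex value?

0xEBD5EE

reg_0 = 0xEAF756
clock 1: out=0, reg = 0xF57BAB
clock 2: out=1, reg = 0x7ABDD5
clock 3: out=1, reg = 0xBD5EEA
clock 4: out=0, reg = 0x5EAF75
clock 5: out=1, reg = 0xAF57BA
clock 6: out=0, reg = 0xD7ABDD
clock 7: out=1, reg = 0xEBD5EE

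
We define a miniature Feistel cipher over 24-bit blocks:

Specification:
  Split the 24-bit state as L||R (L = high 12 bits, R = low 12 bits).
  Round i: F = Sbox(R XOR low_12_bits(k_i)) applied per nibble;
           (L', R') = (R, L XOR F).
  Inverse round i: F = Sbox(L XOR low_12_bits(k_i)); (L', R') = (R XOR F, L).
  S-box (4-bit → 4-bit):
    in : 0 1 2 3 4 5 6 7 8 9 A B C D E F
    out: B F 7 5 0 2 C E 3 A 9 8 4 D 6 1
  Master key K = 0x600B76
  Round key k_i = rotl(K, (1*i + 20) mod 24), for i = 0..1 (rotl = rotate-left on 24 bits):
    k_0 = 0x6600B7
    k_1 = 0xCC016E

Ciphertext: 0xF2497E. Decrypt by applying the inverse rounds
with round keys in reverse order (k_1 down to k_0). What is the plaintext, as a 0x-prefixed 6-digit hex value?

s_0 = ciphertext = 0xF2497E
s_1 = InvRound(s_0, k_1) = 0xF77F24
s_2 = InvRound(s_1, k_0) = 0xE6FF77

0xE6FF77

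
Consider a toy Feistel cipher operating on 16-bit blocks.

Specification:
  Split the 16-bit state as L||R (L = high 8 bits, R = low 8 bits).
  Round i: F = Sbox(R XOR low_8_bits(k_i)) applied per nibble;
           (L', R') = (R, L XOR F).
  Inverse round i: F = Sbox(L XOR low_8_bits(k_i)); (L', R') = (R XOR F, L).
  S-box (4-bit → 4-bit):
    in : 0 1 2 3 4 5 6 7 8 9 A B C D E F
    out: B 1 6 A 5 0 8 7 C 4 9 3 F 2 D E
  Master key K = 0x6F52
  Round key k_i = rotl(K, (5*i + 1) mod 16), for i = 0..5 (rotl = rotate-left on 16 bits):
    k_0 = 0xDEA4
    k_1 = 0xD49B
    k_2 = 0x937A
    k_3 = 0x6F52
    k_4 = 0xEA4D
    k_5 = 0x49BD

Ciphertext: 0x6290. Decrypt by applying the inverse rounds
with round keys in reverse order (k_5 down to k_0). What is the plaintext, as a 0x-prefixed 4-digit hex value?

0xAC66

s_0 = ciphertext = 0x6290
s_1 = InvRound(s_0, k_5) = 0xBE62
s_2 = InvRound(s_1, k_4) = 0x88BE
s_3 = InvRound(s_2, k_3) = 0x9788
s_4 = InvRound(s_3, k_2) = 0x5A97
s_5 = InvRound(s_4, k_1) = 0x665A
s_6 = InvRound(s_5, k_0) = 0xAC66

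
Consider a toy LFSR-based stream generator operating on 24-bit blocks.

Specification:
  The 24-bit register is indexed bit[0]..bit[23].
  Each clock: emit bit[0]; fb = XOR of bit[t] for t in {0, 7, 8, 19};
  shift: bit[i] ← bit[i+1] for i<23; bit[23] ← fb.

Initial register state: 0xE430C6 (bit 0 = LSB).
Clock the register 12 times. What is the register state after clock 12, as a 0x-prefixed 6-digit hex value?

reg_0 = 0xE430C6
clock 1: out=0, reg = 0xF21863
clock 2: out=1, reg = 0xF90C31
clock 3: out=1, reg = 0x7C8618
clock 4: out=0, reg = 0xBE430C
clock 5: out=0, reg = 0x5F2186
clock 6: out=0, reg = 0xAF90C3
clock 7: out=1, reg = 0xD7C861
clock 8: out=1, reg = 0xEBE430
clock 9: out=0, reg = 0xF5F218
clock 10: out=0, reg = 0x7AF90C
clock 11: out=0, reg = 0x3D7C86
clock 12: out=0, reg = 0x1EBE43

0x1EBE43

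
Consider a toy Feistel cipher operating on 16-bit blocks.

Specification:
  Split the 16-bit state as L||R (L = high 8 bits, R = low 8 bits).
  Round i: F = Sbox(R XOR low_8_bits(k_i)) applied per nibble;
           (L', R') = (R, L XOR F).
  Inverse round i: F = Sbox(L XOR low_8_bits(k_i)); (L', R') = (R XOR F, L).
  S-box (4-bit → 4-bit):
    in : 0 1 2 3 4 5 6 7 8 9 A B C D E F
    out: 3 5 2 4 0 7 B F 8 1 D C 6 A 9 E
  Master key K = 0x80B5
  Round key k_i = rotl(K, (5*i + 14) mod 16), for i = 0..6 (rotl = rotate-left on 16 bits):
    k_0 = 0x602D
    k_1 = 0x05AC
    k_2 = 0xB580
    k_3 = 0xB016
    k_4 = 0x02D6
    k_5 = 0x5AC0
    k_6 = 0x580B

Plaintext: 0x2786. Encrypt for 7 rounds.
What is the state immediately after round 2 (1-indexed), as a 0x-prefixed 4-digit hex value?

s_0 = plaintext = 0x2786
s_1 = Round(s_0, k_0) = 0x86FB
s_2 = Round(s_1, k_1) = 0xFBF9
s_3 = Round(s_2, k_2) = 0xF90A
s_4 = Round(s_3, k_3) = 0x0AAF
s_5 = Round(s_4, k_4) = 0xAFFB
s_6 = Round(s_5, k_5) = 0xFBE3
s_7 = Round(s_6, k_6) = 0xE363

0xFBF9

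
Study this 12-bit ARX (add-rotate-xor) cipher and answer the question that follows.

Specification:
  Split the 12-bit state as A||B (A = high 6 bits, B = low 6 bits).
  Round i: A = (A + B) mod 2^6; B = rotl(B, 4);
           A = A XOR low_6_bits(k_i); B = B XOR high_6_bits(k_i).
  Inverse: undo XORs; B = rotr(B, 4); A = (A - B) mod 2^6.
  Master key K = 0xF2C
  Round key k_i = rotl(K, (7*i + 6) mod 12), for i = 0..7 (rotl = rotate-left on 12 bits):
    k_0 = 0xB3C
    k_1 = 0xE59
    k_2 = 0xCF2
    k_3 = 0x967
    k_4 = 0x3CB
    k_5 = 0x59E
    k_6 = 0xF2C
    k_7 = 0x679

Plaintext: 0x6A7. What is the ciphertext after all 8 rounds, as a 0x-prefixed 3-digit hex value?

0xAFA

s_0 = plaintext = 0x6A7
s_1 = Round(s_0, k_0) = 0xF55
s_2 = Round(s_1, k_1) = 0x2EC
s_3 = Round(s_2, k_2) = 0x178
s_4 = Round(s_3, k_3) = 0x6AB
s_5 = Round(s_4, k_4) = 0x3B5
s_6 = Round(s_5, k_5) = 0x74B
s_7 = Round(s_6, k_6) = 0x10E
s_8 = Round(s_7, k_7) = 0xAFA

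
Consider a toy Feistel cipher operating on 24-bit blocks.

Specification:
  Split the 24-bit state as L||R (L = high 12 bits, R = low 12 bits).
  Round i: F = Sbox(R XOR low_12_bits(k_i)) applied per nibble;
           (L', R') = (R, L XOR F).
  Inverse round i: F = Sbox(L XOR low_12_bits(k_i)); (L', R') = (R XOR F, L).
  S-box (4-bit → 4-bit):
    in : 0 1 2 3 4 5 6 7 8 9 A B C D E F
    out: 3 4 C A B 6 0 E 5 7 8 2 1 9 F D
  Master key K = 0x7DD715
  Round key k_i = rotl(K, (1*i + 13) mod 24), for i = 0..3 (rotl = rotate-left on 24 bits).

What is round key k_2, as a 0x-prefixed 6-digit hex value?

K = 0x7DD715
k_0 = rotl(K, (1*0+13) mod 24) = rotl(K, 13) = 0xE2AFBA
k_1 = rotl(K, (1*1+13) mod 24) = rotl(K, 14) = 0xC55F75
k_2 = rotl(K, (1*2+13) mod 24) = rotl(K, 15) = 0x8ABEEB

0x8ABEEB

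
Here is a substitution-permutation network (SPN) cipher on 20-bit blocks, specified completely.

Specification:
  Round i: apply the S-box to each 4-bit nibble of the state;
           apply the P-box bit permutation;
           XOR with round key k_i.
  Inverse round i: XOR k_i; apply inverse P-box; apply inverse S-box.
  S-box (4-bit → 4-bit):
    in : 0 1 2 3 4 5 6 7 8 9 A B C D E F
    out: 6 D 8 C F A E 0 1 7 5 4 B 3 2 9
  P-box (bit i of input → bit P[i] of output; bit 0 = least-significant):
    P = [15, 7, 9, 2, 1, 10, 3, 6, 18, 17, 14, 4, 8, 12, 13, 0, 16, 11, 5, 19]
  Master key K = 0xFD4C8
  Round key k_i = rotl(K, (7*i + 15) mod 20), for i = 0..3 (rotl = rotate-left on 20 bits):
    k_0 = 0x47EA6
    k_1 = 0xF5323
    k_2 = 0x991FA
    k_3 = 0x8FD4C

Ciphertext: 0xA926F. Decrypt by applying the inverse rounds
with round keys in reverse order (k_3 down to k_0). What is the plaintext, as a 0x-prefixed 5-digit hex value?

0xB7916

s_0 = ciphertext = 0xA926F
s_1 = InvRound(s_0, k_3) = 0x010DB
s_2 = InvRound(s_1, k_2) = 0x1F778
s_3 = InvRound(s_2, k_1) = 0x23C48
s_4 = InvRound(s_3, k_0) = 0xB7916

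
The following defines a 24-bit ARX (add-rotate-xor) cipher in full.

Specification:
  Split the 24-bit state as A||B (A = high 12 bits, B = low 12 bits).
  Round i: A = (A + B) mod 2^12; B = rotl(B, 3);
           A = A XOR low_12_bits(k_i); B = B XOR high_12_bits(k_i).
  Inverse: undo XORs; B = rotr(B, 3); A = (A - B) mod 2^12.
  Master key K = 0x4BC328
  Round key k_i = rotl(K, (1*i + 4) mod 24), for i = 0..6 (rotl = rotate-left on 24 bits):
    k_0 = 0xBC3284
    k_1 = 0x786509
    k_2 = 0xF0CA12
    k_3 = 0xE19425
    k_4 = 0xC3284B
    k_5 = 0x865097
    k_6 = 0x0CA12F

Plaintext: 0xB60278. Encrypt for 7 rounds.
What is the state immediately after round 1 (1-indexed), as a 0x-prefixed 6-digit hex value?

s_0 = plaintext = 0xB60278
s_1 = Round(s_0, k_0) = 0xF5C802
s_2 = Round(s_1, k_1) = 0x257792
s_3 = Round(s_2, k_2) = 0x3FB39F
s_4 = Round(s_3, k_3) = 0x3BF2E0
s_5 = Round(s_4, k_4) = 0xED4B33
s_6 = Round(s_5, k_5) = 0xA901F8
s_7 = Round(s_6, k_6) = 0xDA7F0A

0xF5C802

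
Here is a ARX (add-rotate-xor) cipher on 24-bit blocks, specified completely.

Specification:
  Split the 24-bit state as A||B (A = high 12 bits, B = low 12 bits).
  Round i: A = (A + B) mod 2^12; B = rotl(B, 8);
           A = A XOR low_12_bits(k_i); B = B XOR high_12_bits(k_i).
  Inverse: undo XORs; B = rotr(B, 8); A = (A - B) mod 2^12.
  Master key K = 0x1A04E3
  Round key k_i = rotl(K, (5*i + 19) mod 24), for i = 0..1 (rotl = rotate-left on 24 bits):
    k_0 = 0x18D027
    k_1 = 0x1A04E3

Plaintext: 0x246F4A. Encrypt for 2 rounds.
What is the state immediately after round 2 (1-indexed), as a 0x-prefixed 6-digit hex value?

0x9D3817

s_0 = plaintext = 0x246F4A
s_1 = Round(s_0, k_0) = 0x1B7B79
s_2 = Round(s_1, k_1) = 0x9D3817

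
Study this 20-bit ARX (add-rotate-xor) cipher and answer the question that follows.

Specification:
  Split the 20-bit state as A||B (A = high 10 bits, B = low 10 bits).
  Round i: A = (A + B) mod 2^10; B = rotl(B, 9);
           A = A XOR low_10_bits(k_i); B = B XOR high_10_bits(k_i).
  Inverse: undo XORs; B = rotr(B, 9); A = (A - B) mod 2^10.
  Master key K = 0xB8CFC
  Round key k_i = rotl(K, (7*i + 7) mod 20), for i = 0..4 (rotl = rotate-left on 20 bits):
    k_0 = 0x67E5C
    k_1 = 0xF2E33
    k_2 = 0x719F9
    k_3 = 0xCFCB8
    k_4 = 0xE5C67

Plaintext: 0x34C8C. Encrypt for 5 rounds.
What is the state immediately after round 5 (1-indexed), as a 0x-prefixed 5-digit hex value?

0xBD9DD

s_0 = plaintext = 0x34C8C
s_1 = Round(s_0, k_0) = 0xC0DD9
s_2 = Round(s_1, k_1) = 0xBBD27
s_3 = Round(s_2, k_2) = 0x7BF55
s_4 = Round(s_3, k_3) = 0x7F095
s_5 = Round(s_4, k_4) = 0xBD9DD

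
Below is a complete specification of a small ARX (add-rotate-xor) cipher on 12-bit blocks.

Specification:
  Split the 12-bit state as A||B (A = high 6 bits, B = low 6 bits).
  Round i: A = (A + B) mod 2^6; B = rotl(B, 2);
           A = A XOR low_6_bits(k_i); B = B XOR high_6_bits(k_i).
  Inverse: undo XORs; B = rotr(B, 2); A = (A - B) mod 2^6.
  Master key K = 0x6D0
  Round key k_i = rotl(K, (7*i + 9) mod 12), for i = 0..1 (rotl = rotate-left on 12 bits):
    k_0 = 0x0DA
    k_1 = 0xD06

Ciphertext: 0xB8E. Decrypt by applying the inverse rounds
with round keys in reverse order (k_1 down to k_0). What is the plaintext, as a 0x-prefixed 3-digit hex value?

s_0 = ciphertext = 0xB8E
s_1 = InvRound(s_0, k_1) = 0xEAE
s_2 = InvRound(s_1, k_0) = 0x15B

0x15B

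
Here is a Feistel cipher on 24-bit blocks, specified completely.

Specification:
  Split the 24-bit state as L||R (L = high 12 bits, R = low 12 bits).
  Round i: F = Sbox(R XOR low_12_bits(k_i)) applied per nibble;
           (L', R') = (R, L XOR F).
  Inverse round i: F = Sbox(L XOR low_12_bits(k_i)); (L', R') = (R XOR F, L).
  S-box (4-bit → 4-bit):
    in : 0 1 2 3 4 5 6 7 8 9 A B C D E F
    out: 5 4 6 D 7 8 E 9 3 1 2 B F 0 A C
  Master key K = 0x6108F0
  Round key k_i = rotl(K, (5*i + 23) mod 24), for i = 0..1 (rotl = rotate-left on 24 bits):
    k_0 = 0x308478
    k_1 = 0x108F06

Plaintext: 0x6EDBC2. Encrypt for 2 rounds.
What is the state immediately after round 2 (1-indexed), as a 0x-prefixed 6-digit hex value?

0xA5F343

s_0 = plaintext = 0x6EDBC2
s_1 = Round(s_0, k_0) = 0xBC2A5F
s_2 = Round(s_1, k_1) = 0xA5F343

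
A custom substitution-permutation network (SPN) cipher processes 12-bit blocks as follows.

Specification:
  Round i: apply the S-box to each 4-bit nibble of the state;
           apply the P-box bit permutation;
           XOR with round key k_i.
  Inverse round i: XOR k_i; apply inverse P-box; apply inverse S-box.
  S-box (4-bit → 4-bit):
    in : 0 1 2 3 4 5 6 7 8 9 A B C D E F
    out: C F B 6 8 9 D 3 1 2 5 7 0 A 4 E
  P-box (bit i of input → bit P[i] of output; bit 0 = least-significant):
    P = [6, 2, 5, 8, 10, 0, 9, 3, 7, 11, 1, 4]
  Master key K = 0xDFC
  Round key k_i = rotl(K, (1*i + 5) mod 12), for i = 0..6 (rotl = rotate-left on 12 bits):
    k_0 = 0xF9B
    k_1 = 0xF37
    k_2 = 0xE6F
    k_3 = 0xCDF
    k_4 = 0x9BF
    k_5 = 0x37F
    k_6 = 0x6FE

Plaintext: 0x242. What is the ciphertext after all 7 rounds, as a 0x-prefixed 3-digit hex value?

s_0 = plaintext = 0x242
s_1 = Round(s_0, k_0) = 0x647
s_2 = Round(s_1, k_1) = 0xFE9
s_3 = Round(s_2, k_2) = 0x479
s_4 = Round(s_3, k_3) = 0x8CA
s_5 = Round(s_4, k_4) = 0x95F
s_6 = Round(s_5, k_5) = 0xE53
s_7 = Round(s_6, k_6) = 0x2D0

0x2D0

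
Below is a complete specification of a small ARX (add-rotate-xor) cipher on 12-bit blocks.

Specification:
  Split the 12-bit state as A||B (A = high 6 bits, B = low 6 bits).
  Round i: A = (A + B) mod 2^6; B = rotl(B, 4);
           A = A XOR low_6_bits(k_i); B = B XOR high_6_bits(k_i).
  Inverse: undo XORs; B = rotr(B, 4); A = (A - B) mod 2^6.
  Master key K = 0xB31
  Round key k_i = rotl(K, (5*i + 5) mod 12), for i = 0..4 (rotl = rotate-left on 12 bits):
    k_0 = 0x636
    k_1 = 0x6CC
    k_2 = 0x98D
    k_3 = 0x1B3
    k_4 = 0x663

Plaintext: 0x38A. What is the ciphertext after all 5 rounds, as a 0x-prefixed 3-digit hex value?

0x5D7

s_0 = plaintext = 0x38A
s_1 = Round(s_0, k_0) = 0xBBA
s_2 = Round(s_1, k_1) = 0x935
s_3 = Round(s_2, k_2) = 0x53B
s_4 = Round(s_3, k_3) = 0xF38
s_5 = Round(s_4, k_4) = 0x5D7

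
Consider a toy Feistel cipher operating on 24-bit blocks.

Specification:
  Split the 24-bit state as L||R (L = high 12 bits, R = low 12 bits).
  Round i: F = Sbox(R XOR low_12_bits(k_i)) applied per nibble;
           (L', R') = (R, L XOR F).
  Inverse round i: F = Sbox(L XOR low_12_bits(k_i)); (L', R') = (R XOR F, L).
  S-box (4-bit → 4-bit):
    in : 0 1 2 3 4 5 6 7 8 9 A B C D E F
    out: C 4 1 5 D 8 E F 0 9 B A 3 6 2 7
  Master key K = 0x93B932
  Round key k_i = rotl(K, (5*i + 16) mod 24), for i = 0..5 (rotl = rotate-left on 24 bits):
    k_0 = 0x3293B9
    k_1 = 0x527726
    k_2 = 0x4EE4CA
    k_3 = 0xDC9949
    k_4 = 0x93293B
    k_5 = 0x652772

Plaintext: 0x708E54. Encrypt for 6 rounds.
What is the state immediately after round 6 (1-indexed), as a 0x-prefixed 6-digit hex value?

0x8A3FD8

s_0 = plaintext = 0x708E54
s_1 = Round(s_0, k_0) = 0xE5412E
s_2 = Round(s_1, k_1) = 0x12E094
s_3 = Round(s_2, k_2) = 0x094CAC
s_4 = Round(s_3, k_3) = 0xCAC8BC
s_5 = Round(s_4, k_4) = 0x8BC8A3
s_6 = Round(s_5, k_5) = 0x8A3FD8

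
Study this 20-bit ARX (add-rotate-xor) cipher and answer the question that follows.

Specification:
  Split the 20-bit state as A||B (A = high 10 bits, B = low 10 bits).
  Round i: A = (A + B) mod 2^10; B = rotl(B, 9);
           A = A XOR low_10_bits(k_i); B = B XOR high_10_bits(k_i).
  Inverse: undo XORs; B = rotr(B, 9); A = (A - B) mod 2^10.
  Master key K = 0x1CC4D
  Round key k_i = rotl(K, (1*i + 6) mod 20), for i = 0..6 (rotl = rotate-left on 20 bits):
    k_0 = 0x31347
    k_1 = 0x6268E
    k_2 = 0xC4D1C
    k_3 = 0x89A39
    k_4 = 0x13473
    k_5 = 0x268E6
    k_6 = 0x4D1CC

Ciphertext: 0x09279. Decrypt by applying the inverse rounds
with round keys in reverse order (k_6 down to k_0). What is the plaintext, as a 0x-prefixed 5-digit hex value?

0xBA099

s_0 = ciphertext = 0x09279
s_1 = InvRound(s_0, k_6) = 0xD369B
s_2 = InvRound(s_1, k_5) = 0xEA003
s_3 = InvRound(s_2, k_4) = 0xCFC9C
s_4 = InvRound(s_3, k_3) = 0xE4575
s_5 = InvRound(s_4, k_2) = 0x700CD
s_6 = InvRound(s_5, k_1) = 0x31A88
s_7 = InvRound(s_6, k_0) = 0xBA099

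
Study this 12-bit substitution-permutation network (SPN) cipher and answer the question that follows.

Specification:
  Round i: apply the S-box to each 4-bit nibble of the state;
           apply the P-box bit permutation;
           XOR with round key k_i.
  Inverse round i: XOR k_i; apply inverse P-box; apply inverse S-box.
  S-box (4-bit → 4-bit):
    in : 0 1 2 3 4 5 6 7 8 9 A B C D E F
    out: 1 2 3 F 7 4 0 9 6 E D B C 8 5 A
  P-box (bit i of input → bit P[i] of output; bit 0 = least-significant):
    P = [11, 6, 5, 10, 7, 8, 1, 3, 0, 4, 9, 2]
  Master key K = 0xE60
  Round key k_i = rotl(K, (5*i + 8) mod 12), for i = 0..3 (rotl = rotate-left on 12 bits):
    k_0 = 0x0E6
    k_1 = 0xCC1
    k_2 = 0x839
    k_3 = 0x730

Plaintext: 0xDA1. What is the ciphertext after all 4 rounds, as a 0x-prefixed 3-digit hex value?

0x2A8

s_0 = plaintext = 0xDA1
s_1 = Round(s_0, k_0) = 0x028
s_2 = Round(s_1, k_1) = 0xD20
s_3 = Round(s_2, k_2) = 0x1BD
s_4 = Round(s_3, k_3) = 0x2A8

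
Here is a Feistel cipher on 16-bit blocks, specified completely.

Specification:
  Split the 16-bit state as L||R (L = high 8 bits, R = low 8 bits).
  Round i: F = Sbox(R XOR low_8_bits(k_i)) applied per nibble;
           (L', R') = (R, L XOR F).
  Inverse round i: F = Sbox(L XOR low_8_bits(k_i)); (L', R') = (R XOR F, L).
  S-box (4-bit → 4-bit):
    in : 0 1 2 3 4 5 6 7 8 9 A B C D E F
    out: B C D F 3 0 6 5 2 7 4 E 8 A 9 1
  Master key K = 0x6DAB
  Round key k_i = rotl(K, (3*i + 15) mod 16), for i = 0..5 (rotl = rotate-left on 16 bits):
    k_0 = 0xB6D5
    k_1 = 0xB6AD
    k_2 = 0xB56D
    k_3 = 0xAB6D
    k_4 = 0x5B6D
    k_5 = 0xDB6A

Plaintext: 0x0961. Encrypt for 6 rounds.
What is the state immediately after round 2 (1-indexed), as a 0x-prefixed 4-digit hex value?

0xEA54

s_0 = plaintext = 0x0961
s_1 = Round(s_0, k_0) = 0x61EA
s_2 = Round(s_1, k_1) = 0xEA54
s_3 = Round(s_2, k_2) = 0x541D
s_4 = Round(s_3, k_3) = 0x1D0F
s_5 = Round(s_4, k_4) = 0x0F70
s_6 = Round(s_5, k_5) = 0x70CB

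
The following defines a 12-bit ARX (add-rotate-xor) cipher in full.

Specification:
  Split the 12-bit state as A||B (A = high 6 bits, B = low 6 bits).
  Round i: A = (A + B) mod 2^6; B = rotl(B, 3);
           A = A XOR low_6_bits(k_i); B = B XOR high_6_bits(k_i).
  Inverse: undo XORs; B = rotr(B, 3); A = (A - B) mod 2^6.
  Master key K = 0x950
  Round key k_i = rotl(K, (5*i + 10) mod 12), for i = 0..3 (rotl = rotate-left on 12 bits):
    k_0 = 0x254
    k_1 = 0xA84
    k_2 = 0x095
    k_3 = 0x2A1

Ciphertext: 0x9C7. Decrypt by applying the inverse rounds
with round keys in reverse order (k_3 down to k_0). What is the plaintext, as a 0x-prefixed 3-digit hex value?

0x9FE

s_0 = ciphertext = 0x9C7
s_1 = InvRound(s_0, k_3) = 0x769
s_2 = InvRound(s_1, k_2) = 0xADD
s_3 = InvRound(s_2, k_1) = 0xC7E
s_4 = InvRound(s_3, k_0) = 0x9FE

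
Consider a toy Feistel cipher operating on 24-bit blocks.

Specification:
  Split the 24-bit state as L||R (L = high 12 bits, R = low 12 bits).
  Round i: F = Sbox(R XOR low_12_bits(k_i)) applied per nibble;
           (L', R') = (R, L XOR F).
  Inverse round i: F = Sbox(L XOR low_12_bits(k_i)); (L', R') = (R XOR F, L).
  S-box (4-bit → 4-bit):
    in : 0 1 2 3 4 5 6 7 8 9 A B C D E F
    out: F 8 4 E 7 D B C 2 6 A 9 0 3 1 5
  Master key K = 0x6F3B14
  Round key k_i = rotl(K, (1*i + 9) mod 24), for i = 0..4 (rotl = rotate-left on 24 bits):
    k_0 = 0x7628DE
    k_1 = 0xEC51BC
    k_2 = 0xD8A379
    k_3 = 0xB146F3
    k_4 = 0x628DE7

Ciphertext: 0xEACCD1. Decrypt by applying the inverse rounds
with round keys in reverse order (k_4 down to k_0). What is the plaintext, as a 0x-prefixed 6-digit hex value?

s_0 = ciphertext = 0xEACCD1
s_1 = InvRound(s_0, k_4) = 0x2A8EAC
s_2 = InvRound(s_1, k_3) = 0x9752A8
s_3 = InvRound(s_2, k_2) = 0x858975
s_4 = InvRound(s_3, k_1) = 0xF62858
s_5 = InvRound(s_4, k_0) = 0x4C8F62

0x4C8F62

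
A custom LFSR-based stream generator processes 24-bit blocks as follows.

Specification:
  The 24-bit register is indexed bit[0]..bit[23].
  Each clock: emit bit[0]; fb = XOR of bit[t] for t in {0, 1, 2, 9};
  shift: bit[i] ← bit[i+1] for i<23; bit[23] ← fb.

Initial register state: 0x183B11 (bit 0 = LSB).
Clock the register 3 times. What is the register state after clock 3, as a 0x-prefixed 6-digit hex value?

0x030762

reg_0 = 0x183B11
clock 1: out=1, reg = 0x0C1D88
clock 2: out=0, reg = 0x060EC4
clock 3: out=0, reg = 0x030762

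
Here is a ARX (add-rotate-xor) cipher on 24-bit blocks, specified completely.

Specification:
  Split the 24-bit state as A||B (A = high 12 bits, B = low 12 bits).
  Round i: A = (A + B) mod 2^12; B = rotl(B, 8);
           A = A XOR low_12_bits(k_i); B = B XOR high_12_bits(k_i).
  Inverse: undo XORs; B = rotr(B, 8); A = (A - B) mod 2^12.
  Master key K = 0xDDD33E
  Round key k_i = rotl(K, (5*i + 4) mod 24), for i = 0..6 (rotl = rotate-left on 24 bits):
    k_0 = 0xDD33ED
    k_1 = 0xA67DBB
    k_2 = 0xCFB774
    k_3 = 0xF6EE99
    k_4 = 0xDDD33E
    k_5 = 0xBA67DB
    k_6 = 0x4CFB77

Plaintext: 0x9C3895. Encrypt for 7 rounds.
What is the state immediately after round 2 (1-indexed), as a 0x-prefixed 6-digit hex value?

0x7B40E2

s_0 = plaintext = 0x9C3895
s_1 = Round(s_0, k_0) = 0x1B585A
s_2 = Round(s_1, k_1) = 0x7B40E2
s_3 = Round(s_2, k_2) = 0xFE2EF5
s_4 = Round(s_3, k_3) = 0x04EA81
s_5 = Round(s_4, k_4) = 0x9F1C75
s_6 = Round(s_5, k_5) = 0x1BDE61
s_7 = Round(s_6, k_6) = 0xB69529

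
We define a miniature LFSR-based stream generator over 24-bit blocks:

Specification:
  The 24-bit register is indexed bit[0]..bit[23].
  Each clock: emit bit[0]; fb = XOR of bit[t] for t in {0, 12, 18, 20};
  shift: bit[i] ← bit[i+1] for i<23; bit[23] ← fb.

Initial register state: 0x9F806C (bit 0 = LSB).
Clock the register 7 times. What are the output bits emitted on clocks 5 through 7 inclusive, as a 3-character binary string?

011

reg_0 = 0x9F806C
clock 1: out=0, reg = 0x4FC036
clock 2: out=0, reg = 0xA7E01B
clock 3: out=1, reg = 0x53F00D
clock 4: out=1, reg = 0xA9F806
clock 5: out=0, reg = 0xD4FC03
clock 6: out=1, reg = 0x6A7E01
clock 7: out=1, reg = 0x353F00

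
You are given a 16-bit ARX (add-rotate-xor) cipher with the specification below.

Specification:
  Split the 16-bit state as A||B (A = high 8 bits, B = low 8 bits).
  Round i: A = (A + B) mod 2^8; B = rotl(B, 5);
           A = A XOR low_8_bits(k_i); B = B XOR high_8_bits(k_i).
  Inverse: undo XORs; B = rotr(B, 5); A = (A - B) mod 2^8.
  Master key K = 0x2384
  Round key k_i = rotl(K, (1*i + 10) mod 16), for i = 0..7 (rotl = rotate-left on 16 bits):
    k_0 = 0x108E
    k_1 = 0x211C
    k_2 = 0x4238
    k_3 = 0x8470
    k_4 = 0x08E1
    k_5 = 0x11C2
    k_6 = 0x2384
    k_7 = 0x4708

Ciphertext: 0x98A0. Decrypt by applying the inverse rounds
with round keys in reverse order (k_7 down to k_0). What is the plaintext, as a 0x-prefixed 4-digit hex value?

0x37C7

s_0 = ciphertext = 0x98A0
s_1 = InvRound(s_0, k_7) = 0x513F
s_2 = InvRound(s_1, k_6) = 0xF5E0
s_3 = InvRound(s_2, k_5) = 0xA88F
s_4 = InvRound(s_3, k_4) = 0x0D3C
s_5 = InvRound(s_4, k_3) = 0xB8C5
s_6 = InvRound(s_5, k_2) = 0x443C
s_7 = InvRound(s_6, k_1) = 0x70E8
s_8 = InvRound(s_7, k_0) = 0x37C7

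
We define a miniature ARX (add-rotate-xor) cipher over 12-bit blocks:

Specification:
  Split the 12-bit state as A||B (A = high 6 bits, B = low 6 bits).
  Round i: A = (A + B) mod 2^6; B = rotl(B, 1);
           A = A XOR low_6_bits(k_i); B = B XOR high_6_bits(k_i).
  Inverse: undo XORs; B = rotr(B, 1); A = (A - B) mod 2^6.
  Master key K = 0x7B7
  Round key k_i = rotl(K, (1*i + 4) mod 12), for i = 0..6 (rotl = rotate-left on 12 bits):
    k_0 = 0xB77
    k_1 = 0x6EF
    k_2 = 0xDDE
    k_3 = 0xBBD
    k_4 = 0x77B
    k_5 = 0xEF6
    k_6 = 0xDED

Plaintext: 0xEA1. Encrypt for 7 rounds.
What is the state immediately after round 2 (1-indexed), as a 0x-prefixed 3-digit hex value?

0xD46

s_0 = plaintext = 0xEA1
s_1 = Round(s_0, k_0) = 0xB2E
s_2 = Round(s_1, k_1) = 0xD46
s_3 = Round(s_2, k_2) = 0x97B
s_4 = Round(s_3, k_3) = 0x759
s_5 = Round(s_4, k_4) = 0x36F
s_6 = Round(s_5, k_5) = 0x2A4
s_7 = Round(s_6, k_6) = 0x0FE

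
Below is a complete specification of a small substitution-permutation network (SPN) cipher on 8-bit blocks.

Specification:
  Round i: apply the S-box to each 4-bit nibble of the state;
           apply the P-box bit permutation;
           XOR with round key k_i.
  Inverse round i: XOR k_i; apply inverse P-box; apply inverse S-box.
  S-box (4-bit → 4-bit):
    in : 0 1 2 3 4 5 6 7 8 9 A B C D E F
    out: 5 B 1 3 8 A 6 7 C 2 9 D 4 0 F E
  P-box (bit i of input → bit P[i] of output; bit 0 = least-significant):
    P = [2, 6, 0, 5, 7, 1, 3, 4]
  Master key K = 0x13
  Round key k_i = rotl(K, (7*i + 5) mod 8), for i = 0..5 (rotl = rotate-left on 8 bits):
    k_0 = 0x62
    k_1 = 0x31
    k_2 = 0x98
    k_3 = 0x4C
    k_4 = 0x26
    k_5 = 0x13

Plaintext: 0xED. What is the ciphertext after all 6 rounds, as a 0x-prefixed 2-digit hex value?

0x53

s_0 = plaintext = 0xED
s_1 = Round(s_0, k_0) = 0xF8
s_2 = Round(s_1, k_1) = 0x0A
s_3 = Round(s_2, k_2) = 0x34
s_4 = Round(s_3, k_3) = 0xEE
s_5 = Round(s_4, k_4) = 0xD9
s_6 = Round(s_5, k_5) = 0x53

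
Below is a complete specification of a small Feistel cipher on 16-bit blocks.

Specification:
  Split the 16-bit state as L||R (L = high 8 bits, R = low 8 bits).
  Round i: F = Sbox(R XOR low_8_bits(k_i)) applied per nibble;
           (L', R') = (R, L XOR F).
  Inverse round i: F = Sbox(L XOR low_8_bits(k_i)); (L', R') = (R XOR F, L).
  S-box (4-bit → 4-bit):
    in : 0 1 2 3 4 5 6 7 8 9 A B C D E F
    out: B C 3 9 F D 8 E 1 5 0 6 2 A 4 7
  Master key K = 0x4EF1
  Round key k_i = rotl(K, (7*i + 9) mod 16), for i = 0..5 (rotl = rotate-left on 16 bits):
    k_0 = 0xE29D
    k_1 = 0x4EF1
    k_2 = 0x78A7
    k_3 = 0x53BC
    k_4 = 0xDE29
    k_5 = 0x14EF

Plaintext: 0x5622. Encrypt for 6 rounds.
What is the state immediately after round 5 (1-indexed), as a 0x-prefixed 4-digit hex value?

s_0 = plaintext = 0x5622
s_1 = Round(s_0, k_0) = 0x2231
s_2 = Round(s_1, k_1) = 0x3109
s_3 = Round(s_2, k_2) = 0x0935
s_4 = Round(s_3, k_3) = 0x351C
s_5 = Round(s_4, k_4) = 0x1CA8
s_6 = Round(s_5, k_5) = 0xA8E2

0x1CA8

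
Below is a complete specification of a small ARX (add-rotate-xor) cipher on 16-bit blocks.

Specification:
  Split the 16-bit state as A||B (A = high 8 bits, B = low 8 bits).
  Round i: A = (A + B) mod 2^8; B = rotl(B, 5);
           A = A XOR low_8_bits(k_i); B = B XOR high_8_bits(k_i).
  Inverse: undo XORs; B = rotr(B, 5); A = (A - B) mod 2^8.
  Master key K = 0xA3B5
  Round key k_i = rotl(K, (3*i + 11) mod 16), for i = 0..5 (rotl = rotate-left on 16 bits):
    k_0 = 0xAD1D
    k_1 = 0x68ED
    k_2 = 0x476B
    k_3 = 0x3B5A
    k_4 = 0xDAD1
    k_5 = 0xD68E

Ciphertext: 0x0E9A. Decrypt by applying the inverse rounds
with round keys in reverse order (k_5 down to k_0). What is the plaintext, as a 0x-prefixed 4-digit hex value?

s_0 = ciphertext = 0x0E9A
s_1 = InvRound(s_0, k_5) = 0x1E62
s_2 = InvRound(s_1, k_4) = 0x0AC5
s_3 = InvRound(s_2, k_3) = 0x59F7
s_4 = InvRound(s_3, k_2) = 0xAD85
s_5 = InvRound(s_4, k_1) = 0xD16F
s_6 = InvRound(s_5, k_0) = 0xB616

0xB616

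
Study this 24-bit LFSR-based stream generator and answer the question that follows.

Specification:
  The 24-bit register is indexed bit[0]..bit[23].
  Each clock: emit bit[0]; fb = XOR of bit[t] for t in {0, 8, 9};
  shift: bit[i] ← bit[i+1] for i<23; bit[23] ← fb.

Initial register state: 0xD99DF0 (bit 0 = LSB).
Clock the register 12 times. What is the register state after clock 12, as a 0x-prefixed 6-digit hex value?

reg_0 = 0xD99DF0
clock 1: out=0, reg = 0xECCEF8
clock 2: out=0, reg = 0xF6677C
clock 3: out=0, reg = 0x7B33BE
clock 4: out=0, reg = 0x3D99DF
clock 5: out=1, reg = 0x1ECCEF
clock 6: out=1, reg = 0x8F6677
clock 7: out=1, reg = 0x47B33B
clock 8: out=1, reg = 0xA3D99D
clock 9: out=1, reg = 0x51ECCE
clock 10: out=0, reg = 0x28F667
clock 11: out=1, reg = 0x147B33
clock 12: out=1, reg = 0x8A3D99

0x8A3D99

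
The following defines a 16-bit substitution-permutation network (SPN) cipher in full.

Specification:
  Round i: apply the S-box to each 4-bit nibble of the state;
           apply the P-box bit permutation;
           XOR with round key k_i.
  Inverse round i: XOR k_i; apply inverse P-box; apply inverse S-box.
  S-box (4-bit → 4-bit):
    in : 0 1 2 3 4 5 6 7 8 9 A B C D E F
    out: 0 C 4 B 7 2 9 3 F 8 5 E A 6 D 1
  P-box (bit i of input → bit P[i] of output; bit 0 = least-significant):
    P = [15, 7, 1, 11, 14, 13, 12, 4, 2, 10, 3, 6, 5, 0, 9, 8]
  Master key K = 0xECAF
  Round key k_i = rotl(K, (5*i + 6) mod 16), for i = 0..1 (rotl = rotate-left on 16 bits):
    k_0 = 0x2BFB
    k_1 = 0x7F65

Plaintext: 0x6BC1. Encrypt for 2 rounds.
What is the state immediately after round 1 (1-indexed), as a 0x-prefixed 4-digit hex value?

0x0681

s_0 = plaintext = 0x6BC1
s_1 = Round(s_0, k_0) = 0x0681
s_2 = Round(s_1, k_1) = 0x0733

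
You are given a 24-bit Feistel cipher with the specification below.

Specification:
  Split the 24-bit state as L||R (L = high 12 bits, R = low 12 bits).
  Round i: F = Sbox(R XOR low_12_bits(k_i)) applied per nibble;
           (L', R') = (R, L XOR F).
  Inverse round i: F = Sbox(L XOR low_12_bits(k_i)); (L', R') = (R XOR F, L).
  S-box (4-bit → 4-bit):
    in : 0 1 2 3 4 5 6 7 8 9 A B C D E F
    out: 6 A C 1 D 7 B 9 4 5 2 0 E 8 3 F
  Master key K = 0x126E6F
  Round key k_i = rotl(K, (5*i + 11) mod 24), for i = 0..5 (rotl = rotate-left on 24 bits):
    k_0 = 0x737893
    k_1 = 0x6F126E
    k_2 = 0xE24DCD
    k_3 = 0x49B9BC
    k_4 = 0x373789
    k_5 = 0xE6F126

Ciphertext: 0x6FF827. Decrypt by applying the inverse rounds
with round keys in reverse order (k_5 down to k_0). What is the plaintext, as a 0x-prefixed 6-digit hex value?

0x632BBF

s_0 = ciphertext = 0x6FF827
s_1 = InvRound(s_0, k_5) = 0x1A26FF
s_2 = InvRound(s_1, k_4) = 0xD3F1A2
s_3 = InvRound(s_2, k_3) = 0xCE3D3F
s_4 = InvRound(s_3, k_2) = 0x7FCCE3
s_5 = InvRound(s_4, k_1) = 0xBBF7FC
s_6 = InvRound(s_5, k_0) = 0x632BBF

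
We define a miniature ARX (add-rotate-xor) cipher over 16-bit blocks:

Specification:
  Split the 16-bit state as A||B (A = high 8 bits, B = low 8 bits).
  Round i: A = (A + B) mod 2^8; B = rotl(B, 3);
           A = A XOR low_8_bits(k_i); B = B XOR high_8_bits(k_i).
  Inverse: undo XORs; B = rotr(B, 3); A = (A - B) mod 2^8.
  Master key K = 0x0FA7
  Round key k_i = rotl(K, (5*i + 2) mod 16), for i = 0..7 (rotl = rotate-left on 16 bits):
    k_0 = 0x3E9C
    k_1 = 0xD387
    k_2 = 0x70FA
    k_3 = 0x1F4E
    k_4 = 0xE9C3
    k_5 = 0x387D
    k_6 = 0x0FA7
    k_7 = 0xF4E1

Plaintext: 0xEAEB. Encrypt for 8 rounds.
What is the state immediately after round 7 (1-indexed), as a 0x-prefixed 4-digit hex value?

s_0 = plaintext = 0xEAEB
s_1 = Round(s_0, k_0) = 0x4961
s_2 = Round(s_1, k_1) = 0x2DD8
s_3 = Round(s_2, k_2) = 0xFFB6
s_4 = Round(s_3, k_3) = 0xFBAA
s_5 = Round(s_4, k_4) = 0x66BC
s_6 = Round(s_5, k_5) = 0x5FDD
s_7 = Round(s_6, k_6) = 0x9BE1
s_8 = Round(s_7, k_7) = 0x9DFB

0x9BE1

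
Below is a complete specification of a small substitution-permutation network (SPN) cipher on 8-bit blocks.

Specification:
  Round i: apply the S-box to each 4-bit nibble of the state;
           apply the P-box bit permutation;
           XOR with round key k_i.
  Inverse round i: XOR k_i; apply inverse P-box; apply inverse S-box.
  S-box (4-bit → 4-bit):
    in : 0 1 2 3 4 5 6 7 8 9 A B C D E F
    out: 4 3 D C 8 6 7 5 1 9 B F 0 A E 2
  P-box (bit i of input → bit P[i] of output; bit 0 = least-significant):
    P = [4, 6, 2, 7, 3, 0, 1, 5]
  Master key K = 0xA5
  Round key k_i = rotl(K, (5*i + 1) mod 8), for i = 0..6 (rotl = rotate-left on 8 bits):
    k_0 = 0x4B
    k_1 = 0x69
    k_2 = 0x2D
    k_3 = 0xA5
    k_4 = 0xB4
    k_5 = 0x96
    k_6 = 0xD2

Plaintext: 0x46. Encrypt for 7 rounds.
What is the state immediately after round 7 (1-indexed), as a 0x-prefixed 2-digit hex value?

0x19

s_0 = plaintext = 0x46
s_1 = Round(s_0, k_0) = 0x3F
s_2 = Round(s_1, k_1) = 0x0B
s_3 = Round(s_2, k_2) = 0xFB
s_4 = Round(s_3, k_3) = 0x70
s_5 = Round(s_4, k_4) = 0xBA
s_6 = Round(s_5, k_5) = 0x6D
s_7 = Round(s_6, k_6) = 0x19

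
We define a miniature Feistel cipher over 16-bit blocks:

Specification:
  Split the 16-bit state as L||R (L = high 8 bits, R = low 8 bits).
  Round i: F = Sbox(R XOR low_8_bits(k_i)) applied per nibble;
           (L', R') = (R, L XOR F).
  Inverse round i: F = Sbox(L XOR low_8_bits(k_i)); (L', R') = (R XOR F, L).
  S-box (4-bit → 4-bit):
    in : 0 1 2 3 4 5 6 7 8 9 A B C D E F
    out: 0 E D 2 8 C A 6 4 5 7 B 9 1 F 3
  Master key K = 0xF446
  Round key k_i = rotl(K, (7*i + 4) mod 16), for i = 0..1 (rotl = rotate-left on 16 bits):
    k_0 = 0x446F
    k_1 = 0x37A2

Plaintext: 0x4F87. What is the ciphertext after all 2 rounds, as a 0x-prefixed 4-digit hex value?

s_0 = plaintext = 0x4F87
s_1 = Round(s_0, k_0) = 0x87BB
s_2 = Round(s_1, k_1) = 0xBB62

0xBB62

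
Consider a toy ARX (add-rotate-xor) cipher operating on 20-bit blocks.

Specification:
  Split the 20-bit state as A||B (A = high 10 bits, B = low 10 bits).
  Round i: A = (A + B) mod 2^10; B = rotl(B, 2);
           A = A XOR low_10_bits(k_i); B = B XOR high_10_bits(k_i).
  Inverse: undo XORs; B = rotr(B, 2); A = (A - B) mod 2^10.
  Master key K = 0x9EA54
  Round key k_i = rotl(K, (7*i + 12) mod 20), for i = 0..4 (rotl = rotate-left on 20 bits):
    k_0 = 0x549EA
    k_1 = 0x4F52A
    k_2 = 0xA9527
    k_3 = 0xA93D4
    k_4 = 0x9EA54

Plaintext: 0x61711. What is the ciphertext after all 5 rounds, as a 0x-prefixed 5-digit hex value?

0x71CA4

s_0 = plaintext = 0x61711
s_1 = Round(s_0, k_0) = 0x5F115
s_2 = Round(s_1, k_1) = 0xEED68
s_3 = Round(s_2, k_2) = 0x01304
s_4 = Round(s_3, k_3) = 0x372B7
s_5 = Round(s_4, k_4) = 0x71CA4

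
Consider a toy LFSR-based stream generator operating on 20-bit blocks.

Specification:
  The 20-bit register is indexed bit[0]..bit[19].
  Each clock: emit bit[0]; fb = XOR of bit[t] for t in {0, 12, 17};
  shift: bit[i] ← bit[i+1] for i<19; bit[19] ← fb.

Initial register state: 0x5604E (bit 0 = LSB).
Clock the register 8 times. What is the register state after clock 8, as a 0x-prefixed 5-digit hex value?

0x4A560

reg_0 = 0x5604E
clock 1: out=0, reg = 0x2B027
clock 2: out=1, reg = 0x95813
clock 3: out=1, reg = 0x4AC09
clock 4: out=1, reg = 0xA5604
clock 5: out=0, reg = 0x52B02
clock 6: out=0, reg = 0x29581
clock 7: out=1, reg = 0x94AC0
clock 8: out=0, reg = 0x4A560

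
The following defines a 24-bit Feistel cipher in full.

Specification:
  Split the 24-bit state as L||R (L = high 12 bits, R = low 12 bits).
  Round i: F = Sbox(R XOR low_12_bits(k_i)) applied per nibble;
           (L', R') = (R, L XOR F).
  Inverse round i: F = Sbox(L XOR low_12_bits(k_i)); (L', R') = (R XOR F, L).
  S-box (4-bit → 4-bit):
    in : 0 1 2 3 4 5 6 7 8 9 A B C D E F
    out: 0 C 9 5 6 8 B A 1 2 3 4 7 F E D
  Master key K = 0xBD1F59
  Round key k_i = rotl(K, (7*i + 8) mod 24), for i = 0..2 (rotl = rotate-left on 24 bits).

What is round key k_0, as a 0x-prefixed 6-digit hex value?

0x1F59BD

K = 0xBD1F59
k_0 = rotl(K, (7*0+8) mod 24) = rotl(K, 8) = 0x1F59BD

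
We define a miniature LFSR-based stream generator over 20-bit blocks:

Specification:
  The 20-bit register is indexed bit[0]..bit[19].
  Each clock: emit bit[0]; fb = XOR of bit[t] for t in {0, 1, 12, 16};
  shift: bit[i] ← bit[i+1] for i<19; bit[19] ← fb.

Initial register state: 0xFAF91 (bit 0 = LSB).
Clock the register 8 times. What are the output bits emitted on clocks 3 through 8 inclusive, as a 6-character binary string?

001001

reg_0 = 0xFAF91
clock 1: out=1, reg = 0x7D7C8
clock 2: out=0, reg = 0x3EBE4
clock 3: out=0, reg = 0x9F5F2
clock 4: out=0, reg = 0xCFAF9
clock 5: out=1, reg = 0x67D7C
clock 6: out=0, reg = 0xB3EBE
clock 7: out=0, reg = 0xD9F5F
clock 8: out=1, reg = 0x6CFAF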